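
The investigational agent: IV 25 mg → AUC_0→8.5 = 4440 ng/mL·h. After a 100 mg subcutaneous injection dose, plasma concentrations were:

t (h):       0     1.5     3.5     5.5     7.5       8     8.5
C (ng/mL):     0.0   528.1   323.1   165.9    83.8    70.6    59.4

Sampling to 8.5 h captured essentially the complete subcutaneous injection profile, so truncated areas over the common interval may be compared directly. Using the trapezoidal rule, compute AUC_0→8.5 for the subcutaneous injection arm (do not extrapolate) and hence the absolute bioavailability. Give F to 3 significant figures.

F = 0.116

Trapezoidal AUC_0→8.5 (subcutaneous injection):
  [0→1.5]: (0.0+528.1)/2 × 1.5 = 396.075
  [1.5→3.5]: (528.1+323.1)/2 × 2 = 851.2
  [3.5→5.5]: (323.1+165.9)/2 × 2 = 489.0
  [5.5→7.5]: (165.9+83.8)/2 × 2 = 249.7
  [7.5→8]: (83.8+70.6)/2 × 0.5 = 38.6
  [8→8.5]: (70.6+59.4)/2 × 0.5 = 32.5
  Sum = 2057.075 ng/mL·h
F = (AUC_ev/D_ev)/(AUC_iv/D_iv) = (2057.075/100)/(4440/25) = 20.57075/177.6 = 0.1158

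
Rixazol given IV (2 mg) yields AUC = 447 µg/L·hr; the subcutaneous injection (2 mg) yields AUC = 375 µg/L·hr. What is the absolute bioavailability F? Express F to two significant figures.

F = 0.84

F = (AUC_ev / D_ev) / (AUC_iv / D_iv)
  = (375/2) / (447/2)
  = 187.5 / 223.5 = 0.8389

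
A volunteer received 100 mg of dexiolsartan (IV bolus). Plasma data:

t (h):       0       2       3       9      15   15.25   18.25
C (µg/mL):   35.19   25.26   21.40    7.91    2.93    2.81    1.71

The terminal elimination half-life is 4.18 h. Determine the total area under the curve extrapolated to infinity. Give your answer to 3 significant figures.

Trapezoidal AUC_0→18.25:
  [0→2]: (35.19+25.26)/2 × 2 = 60.45
  [2→3]: (25.26+21.40)/2 × 1 = 23.33
  [3→9]: (21.40+7.91)/2 × 6 = 87.93
  [9→15]: (7.91+2.93)/2 × 6 = 32.52
  [15→15.25]: (2.93+2.81)/2 × 0.25 = 0.7175
  [15.25→18.25]: (2.81+1.71)/2 × 3 = 6.78
  Sum = 211.7275 µg/mL·h
k_e = ln2 / t½ = 0.693147 / 4.18 = 0.1658 h^-1
Extrapolated tail: C_last / k_e = 1.71 / 0.1658 = 10.314
AUC_0→∞ = 211.7275 + 10.314 = 222.0415 µg/mL·h

AUC = 222 µg/mL·h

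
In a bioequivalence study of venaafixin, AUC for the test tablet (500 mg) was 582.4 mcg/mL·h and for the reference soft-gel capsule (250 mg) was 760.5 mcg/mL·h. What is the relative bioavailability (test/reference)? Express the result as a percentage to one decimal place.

F_rel = (AUC_test/D_test) / (AUC_ref/D_ref)
      = (582.4/500) / (760.5/250)
      = 1.1648 / 3.042 = 0.3829 = 38.29%

F_rel = 38.3%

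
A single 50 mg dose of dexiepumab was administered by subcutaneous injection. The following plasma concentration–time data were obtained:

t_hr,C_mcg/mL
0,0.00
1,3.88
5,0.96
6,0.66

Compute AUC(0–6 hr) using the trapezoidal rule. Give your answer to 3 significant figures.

Trapezoidal AUC_0→6:
  [0→1]: (0.00+3.88)/2 × 1 = 1.94
  [1→5]: (3.88+0.96)/2 × 4 = 9.68
  [5→6]: (0.96+0.66)/2 × 1 = 0.81
  Sum = 12.43 mcg/mL·hr

AUC = 12.4 mcg/mL·hr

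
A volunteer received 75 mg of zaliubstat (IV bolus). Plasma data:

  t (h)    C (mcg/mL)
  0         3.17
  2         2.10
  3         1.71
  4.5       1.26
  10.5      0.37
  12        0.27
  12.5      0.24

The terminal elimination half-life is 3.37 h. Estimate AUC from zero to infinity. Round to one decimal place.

Trapezoidal AUC_0→12.5:
  [0→2]: (3.17+2.10)/2 × 2 = 5.27
  [2→3]: (2.10+1.71)/2 × 1 = 1.905
  [3→4.5]: (1.71+1.26)/2 × 1.5 = 2.2275
  [4.5→10.5]: (1.26+0.37)/2 × 6 = 4.89
  [10.5→12]: (0.37+0.27)/2 × 1.5 = 0.48
  [12→12.5]: (0.27+0.24)/2 × 0.5 = 0.1275
  Sum = 14.9 mcg/mL·h
k_e = ln2 / t½ = 0.693147 / 3.37 = 0.2057 h^-1
Extrapolated tail: C_last / k_e = 0.24 / 0.2057 = 1.167
AUC_0→∞ = 14.9 + 1.167 = 16.067 mcg/mL·h

AUC = 16.1 mcg/mL·h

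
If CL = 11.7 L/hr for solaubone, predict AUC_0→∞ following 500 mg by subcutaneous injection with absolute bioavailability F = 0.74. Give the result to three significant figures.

AUC_0→∞ = F × Dose / CL
        = 0.74 × 500 / 11.7 = 31.6239 mg/L·hr

AUC = 31.6 mg/L·hr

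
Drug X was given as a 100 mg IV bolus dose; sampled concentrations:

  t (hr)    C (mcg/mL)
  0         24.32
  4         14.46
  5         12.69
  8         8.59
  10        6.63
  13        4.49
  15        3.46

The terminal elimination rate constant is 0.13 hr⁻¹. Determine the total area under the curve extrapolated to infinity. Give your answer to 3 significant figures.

AUC = 190 mcg/mL·hr

Trapezoidal AUC_0→15:
  [0→4]: (24.32+14.46)/2 × 4 = 77.56
  [4→5]: (14.46+12.69)/2 × 1 = 13.575
  [5→8]: (12.69+8.59)/2 × 3 = 31.92
  [8→10]: (8.59+6.63)/2 × 2 = 15.22
  [10→13]: (6.63+4.49)/2 × 3 = 16.68
  [13→15]: (4.49+3.46)/2 × 2 = 7.95
  Sum = 162.905 mcg/mL·hr
Extrapolated tail: C_last / k_e = 3.46 / 0.13 = 26.615
AUC_0→∞ = 162.905 + 26.615 = 189.52 mcg/mL·hr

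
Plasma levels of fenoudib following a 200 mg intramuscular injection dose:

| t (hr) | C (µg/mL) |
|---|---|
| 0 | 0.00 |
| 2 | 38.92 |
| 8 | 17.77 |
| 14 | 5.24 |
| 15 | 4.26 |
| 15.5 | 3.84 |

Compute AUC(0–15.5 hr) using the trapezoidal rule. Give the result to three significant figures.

Trapezoidal AUC_0→15.5:
  [0→2]: (0.00+38.92)/2 × 2 = 38.92
  [2→8]: (38.92+17.77)/2 × 6 = 170.07
  [8→14]: (17.77+5.24)/2 × 6 = 69.03
  [14→15]: (5.24+4.26)/2 × 1 = 4.75
  [15→15.5]: (4.26+3.84)/2 × 0.5 = 2.025
  Sum = 284.795 µg/mL·hr

AUC = 285 µg/mL·hr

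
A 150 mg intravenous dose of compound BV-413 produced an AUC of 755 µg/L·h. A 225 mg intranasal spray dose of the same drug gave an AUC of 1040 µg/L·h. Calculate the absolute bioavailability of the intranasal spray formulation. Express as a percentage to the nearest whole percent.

F = (AUC_ev / D_ev) / (AUC_iv / D_iv)
  = (1040/225) / (755/150)
  = 4.62222 / 5.03333 = 0.9183
  = 91.83%

F = 92%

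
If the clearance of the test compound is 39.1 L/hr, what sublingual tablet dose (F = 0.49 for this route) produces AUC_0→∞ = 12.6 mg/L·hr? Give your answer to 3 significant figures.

Dose = CL × AUC_0→∞ / F
     = 39.1 × 12.6 / 0.49 = 1005.43 mg

Dose = 1010 mg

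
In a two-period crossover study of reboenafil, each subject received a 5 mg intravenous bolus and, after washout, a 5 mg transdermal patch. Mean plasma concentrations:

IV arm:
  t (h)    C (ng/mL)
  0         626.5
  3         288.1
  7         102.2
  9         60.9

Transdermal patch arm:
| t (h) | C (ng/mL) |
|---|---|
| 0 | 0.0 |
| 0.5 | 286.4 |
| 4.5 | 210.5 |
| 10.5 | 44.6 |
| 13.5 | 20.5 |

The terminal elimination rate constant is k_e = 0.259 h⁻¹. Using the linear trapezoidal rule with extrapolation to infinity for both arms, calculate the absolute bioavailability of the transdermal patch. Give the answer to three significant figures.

Trapezoidal AUC_0→9 (IV):
  [0→3]: (626.5+288.1)/2 × 3 = 1371.9
  [3→7]: (288.1+102.2)/2 × 4 = 780.6
  [7→9]: (102.2+60.9)/2 × 2 = 163.1
  Sum = 2315.6 ng/mL·h
IV tail: 60.9/0.259 = 235.135; AUC_iv,0→∞ = 2315.6 + 235.135 = 2550.735 ng/mL·h
Trapezoidal AUC_0→13.5 (transdermal patch):
  [0→0.5]: (0.0+286.4)/2 × 0.5 = 71.6
  [0.5→4.5]: (286.4+210.5)/2 × 4 = 993.8
  [4.5→10.5]: (210.5+44.6)/2 × 6 = 765.3
  [10.5→13.5]: (44.6+20.5)/2 × 3 = 97.65
  Sum = 1928.35 ng/mL·h
transdermal patch tail: 20.5/0.259 = 79.151; AUC_ev,0→∞ = 1928.35 + 79.151 = 2007.501 ng/mL·h
F = (AUC_ev/D_ev)/(AUC_iv/D_iv) = (2007.501/5)/(2550.735/5) = 401.5002/510.147 = 0.7870

F = 0.787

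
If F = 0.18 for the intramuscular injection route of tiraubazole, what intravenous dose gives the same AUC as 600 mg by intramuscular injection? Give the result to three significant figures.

Systemic exposure from an extravascular dose = F × D_ev, so the equivalent IV dose is F × D_ev.
D_iv = F × D_ev = 0.18 × 600 = 108 mg

D_iv = 108 mg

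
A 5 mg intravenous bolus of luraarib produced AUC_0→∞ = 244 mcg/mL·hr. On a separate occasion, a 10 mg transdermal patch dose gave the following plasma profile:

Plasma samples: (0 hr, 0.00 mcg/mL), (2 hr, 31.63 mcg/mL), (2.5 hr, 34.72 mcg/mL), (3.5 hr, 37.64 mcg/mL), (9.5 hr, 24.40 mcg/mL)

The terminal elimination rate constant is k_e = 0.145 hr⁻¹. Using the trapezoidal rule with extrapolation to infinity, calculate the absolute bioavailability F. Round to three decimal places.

Trapezoidal AUC_0→9.5 (transdermal patch):
  [0→2]: (0.00+31.63)/2 × 2 = 31.63
  [2→2.5]: (31.63+34.72)/2 × 0.5 = 16.5875
  [2.5→3.5]: (34.72+37.64)/2 × 1 = 36.18
  [3.5→9.5]: (37.64+24.40)/2 × 6 = 186.12
  Sum = 270.5175 mcg/mL·hr
Tail: C_last/k_e = 24.40/0.145 = 168.276
AUC_0→∞ (transdermal patch) = 270.5175 + 168.276 = 438.7935 mcg/mL·hr
F = (AUC_ev/D_ev)/(AUC_iv/D_iv) = (438.7935/10)/(244/5) = 43.87935/48.8 = 0.8992

F = 0.899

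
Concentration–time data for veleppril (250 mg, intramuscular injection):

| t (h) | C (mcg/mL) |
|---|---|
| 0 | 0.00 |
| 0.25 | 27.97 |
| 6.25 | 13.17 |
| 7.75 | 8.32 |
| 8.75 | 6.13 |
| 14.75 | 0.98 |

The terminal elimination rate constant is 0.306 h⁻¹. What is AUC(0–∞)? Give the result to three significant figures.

AUC = 175 mcg/mL·h

Trapezoidal AUC_0→14.75:
  [0→0.25]: (0.00+27.97)/2 × 0.25 = 3.49625
  [0.25→6.25]: (27.97+13.17)/2 × 6 = 123.42
  [6.25→7.75]: (13.17+8.32)/2 × 1.5 = 16.1175
  [7.75→8.75]: (8.32+6.13)/2 × 1 = 7.225
  [8.75→14.75]: (6.13+0.98)/2 × 6 = 21.33
  Sum = 171.58875 mcg/mL·h
Extrapolated tail: C_last / k_e = 0.98 / 0.306 = 3.203
AUC_0→∞ = 171.58875 + 3.203 = 174.79175 mcg/mL·h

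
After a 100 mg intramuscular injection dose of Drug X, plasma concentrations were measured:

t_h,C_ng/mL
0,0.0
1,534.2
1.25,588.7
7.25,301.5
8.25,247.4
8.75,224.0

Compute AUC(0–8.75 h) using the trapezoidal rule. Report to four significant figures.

AUC = 3470 ng/mL·h

Trapezoidal AUC_0→8.75:
  [0→1]: (0.0+534.2)/2 × 1 = 267.1
  [1→1.25]: (534.2+588.7)/2 × 0.25 = 140.3625
  [1.25→7.25]: (588.7+301.5)/2 × 6 = 2670.6
  [7.25→8.25]: (301.5+247.4)/2 × 1 = 274.45
  [8.25→8.75]: (247.4+224.0)/2 × 0.5 = 117.85
  Sum = 3470.3625 ng/mL·h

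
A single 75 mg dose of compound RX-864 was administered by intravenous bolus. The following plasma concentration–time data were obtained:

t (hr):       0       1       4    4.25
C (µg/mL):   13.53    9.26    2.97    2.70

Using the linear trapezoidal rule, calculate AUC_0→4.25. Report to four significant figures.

AUC = 30.45 µg/mL·hr

Trapezoidal AUC_0→4.25:
  [0→1]: (13.53+9.26)/2 × 1 = 11.395
  [1→4]: (9.26+2.97)/2 × 3 = 18.345
  [4→4.25]: (2.97+2.70)/2 × 0.25 = 0.70875
  Sum = 30.44875 µg/mL·hr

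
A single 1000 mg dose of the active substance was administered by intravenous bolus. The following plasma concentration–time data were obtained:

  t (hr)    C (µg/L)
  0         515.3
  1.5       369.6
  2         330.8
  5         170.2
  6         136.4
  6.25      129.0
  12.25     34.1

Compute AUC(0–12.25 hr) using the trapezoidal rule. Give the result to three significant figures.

AUC = 2270 µg/L·hr

Trapezoidal AUC_0→12.25:
  [0→1.5]: (515.3+369.6)/2 × 1.5 = 663.675
  [1.5→2]: (369.6+330.8)/2 × 0.5 = 175.1
  [2→5]: (330.8+170.2)/2 × 3 = 751.5
  [5→6]: (170.2+136.4)/2 × 1 = 153.3
  [6→6.25]: (136.4+129.0)/2 × 0.25 = 33.175
  [6.25→12.25]: (129.0+34.1)/2 × 6 = 489.3
  Sum = 2266.05 µg/L·hr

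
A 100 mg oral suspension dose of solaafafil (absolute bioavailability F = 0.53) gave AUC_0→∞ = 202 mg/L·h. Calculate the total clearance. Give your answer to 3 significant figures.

CL = F × Dose / AUC_0→∞
   = 0.53 × 100 / 202 = 0.262376 L/h

CL = 0.262 L/h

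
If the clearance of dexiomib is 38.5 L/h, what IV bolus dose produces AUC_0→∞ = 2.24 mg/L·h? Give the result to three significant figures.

Dose = 86.2 mg

Dose_iv = CL × AUC_0→∞
     = 38.5 × 2.24 = 86.24 mg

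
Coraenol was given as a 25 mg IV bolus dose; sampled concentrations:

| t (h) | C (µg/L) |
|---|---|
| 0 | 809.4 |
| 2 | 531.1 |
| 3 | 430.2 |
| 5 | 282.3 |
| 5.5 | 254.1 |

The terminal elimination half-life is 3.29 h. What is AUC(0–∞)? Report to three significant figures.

Trapezoidal AUC_0→5.5:
  [0→2]: (809.4+531.1)/2 × 2 = 1340.5
  [2→3]: (531.1+430.2)/2 × 1 = 480.65
  [3→5]: (430.2+282.3)/2 × 2 = 712.5
  [5→5.5]: (282.3+254.1)/2 × 0.5 = 134.1
  Sum = 2667.75 µg/L·h
k_e = ln2 / t½ = 0.693147 / 3.29 = 0.2107 h^-1
Extrapolated tail: C_last / k_e = 254.1 / 0.2107 = 1205.980
AUC_0→∞ = 2667.75 + 1205.980 = 3873.73 µg/L·h

AUC = 3870 µg/L·h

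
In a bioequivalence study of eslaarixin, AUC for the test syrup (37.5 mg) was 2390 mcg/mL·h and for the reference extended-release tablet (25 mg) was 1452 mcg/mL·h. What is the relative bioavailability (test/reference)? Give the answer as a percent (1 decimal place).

F_rel = (AUC_test/D_test) / (AUC_ref/D_ref)
      = (2390/37.5) / (1452/25)
      = 63.7333 / 58.08 = 1.0973 = 109.73%

F_rel = 109.7%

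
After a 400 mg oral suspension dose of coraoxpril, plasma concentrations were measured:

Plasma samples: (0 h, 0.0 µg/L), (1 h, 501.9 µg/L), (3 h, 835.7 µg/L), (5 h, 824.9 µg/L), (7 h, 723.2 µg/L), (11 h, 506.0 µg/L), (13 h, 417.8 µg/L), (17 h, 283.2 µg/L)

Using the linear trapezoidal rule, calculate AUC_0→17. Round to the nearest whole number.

AUC = 9581 µg/L·h

Trapezoidal AUC_0→17:
  [0→1]: (0.0+501.9)/2 × 1 = 250.95
  [1→3]: (501.9+835.7)/2 × 2 = 1337.6
  [3→5]: (835.7+824.9)/2 × 2 = 1660.6
  [5→7]: (824.9+723.2)/2 × 2 = 1548.1
  [7→11]: (723.2+506.0)/2 × 4 = 2458.4
  [11→13]: (506.0+417.8)/2 × 2 = 923.8
  [13→17]: (417.8+283.2)/2 × 4 = 1402.0
  Sum = 9581.45 µg/L·h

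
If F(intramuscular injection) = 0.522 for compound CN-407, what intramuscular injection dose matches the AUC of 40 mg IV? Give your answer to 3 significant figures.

For equal systemic exposure: F × D_ev = D_iv
D_ev = D_iv / F = 40 / 0.522 = 76.6284 mg

D_intramuscular = 76.6 mg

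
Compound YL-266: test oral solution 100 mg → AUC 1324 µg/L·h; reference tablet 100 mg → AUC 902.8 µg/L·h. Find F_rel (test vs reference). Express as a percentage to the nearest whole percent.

F_rel = 147%

F_rel = (AUC_test/D_test) / (AUC_ref/D_ref)
      = (1324/100) / (902.8/100)
      = 13.24 / 9.028 = 1.4665 = 146.65%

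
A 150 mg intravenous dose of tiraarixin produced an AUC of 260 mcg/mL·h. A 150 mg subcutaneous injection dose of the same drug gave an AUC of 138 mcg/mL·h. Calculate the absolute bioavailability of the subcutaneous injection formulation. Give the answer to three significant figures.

F = 0.531

F = (AUC_ev / D_ev) / (AUC_iv / D_iv)
  = (138/150) / (260/150)
  = 0.92 / 1.73333 = 0.5308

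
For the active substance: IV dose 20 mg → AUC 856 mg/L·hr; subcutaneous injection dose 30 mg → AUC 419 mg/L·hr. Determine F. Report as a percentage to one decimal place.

F = (AUC_ev / D_ev) / (AUC_iv / D_iv)
  = (419/30) / (856/20)
  = 13.9667 / 42.8 = 0.3263
  = 32.63%

F = 32.6%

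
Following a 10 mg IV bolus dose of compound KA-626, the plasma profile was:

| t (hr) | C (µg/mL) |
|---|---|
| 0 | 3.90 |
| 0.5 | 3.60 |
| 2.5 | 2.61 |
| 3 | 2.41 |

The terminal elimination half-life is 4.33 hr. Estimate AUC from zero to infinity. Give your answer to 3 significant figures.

AUC = 24.4 µg/mL·hr

Trapezoidal AUC_0→3:
  [0→0.5]: (3.90+3.60)/2 × 0.5 = 1.875
  [0.5→2.5]: (3.60+2.61)/2 × 2 = 6.21
  [2.5→3]: (2.61+2.41)/2 × 0.5 = 1.255
  Sum = 9.34 µg/mL·hr
k_e = ln2 / t½ = 0.693147 / 4.33 = 0.1601 hr^-1
Extrapolated tail: C_last / k_e = 2.41 / 0.1601 = 15.053
AUC_0→∞ = 9.34 + 15.053 = 24.393 µg/mL·hr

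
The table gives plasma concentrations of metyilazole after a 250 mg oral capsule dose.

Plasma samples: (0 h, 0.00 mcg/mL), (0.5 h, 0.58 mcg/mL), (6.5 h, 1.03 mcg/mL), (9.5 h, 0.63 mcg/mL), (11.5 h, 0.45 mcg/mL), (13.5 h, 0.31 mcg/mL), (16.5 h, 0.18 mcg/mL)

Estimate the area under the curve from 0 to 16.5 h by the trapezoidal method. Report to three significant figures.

Trapezoidal AUC_0→16.5:
  [0→0.5]: (0.00+0.58)/2 × 0.5 = 0.145
  [0.5→6.5]: (0.58+1.03)/2 × 6 = 4.83
  [6.5→9.5]: (1.03+0.63)/2 × 3 = 2.49
  [9.5→11.5]: (0.63+0.45)/2 × 2 = 1.08
  [11.5→13.5]: (0.45+0.31)/2 × 2 = 0.76
  [13.5→16.5]: (0.31+0.18)/2 × 3 = 0.735
  Sum = 10.04 mcg/mL·h

AUC = 10.0 mcg/mL·h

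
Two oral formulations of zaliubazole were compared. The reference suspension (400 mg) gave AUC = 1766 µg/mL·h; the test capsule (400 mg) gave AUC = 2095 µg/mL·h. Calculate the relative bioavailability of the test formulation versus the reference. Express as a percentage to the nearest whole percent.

F_rel = (AUC_test/D_test) / (AUC_ref/D_ref)
      = (2095/400) / (1766/400)
      = 5.2375 / 4.415 = 1.1863 = 118.63%

F_rel = 119%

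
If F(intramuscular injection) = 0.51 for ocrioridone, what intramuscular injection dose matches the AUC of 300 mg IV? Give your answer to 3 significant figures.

D_intramuscular = 588 mg

For equal systemic exposure: F × D_ev = D_iv
D_ev = D_iv / F = 300 / 0.51 = 588.235 mg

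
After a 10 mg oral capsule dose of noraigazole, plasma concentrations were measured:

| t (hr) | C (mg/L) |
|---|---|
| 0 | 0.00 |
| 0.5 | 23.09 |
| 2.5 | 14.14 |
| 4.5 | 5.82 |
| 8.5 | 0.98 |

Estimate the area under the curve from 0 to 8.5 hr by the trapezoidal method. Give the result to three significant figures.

Trapezoidal AUC_0→8.5:
  [0→0.5]: (0.00+23.09)/2 × 0.5 = 5.7725
  [0.5→2.5]: (23.09+14.14)/2 × 2 = 37.23
  [2.5→4.5]: (14.14+5.82)/2 × 2 = 19.96
  [4.5→8.5]: (5.82+0.98)/2 × 4 = 13.6
  Sum = 76.5625 mg/L·hr

AUC = 76.6 mg/L·hr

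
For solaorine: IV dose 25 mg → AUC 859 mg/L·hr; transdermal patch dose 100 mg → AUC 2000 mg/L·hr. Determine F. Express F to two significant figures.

F = 0.58

F = (AUC_ev / D_ev) / (AUC_iv / D_iv)
  = (2000/100) / (859/25)
  = 20 / 34.36 = 0.5821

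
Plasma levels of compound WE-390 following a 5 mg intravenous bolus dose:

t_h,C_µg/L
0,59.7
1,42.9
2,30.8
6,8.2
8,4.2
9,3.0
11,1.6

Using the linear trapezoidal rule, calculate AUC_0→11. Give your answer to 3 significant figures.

AUC = 187 µg/L·h

Trapezoidal AUC_0→11:
  [0→1]: (59.7+42.9)/2 × 1 = 51.3
  [1→2]: (42.9+30.8)/2 × 1 = 36.85
  [2→6]: (30.8+8.2)/2 × 4 = 78.0
  [6→8]: (8.2+4.2)/2 × 2 = 12.4
  [8→9]: (4.2+3.0)/2 × 1 = 3.6
  [9→11]: (3.0+1.6)/2 × 2 = 4.6
  Sum = 186.75 µg/L·h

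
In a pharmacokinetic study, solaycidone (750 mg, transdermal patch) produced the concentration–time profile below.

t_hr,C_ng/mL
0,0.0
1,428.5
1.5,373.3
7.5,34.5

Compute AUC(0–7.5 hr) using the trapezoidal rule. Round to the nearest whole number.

AUC = 1638 ng/mL·hr

Trapezoidal AUC_0→7.5:
  [0→1]: (0.0+428.5)/2 × 1 = 214.25
  [1→1.5]: (428.5+373.3)/2 × 0.5 = 200.45
  [1.5→7.5]: (373.3+34.5)/2 × 6 = 1223.4
  Sum = 1638.1 ng/mL·hr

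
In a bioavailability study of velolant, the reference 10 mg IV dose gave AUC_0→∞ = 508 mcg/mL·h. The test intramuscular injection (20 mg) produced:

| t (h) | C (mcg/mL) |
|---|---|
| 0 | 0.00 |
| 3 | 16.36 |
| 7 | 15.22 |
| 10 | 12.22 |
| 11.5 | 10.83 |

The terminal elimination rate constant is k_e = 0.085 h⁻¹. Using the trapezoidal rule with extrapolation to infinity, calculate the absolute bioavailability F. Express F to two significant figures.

Trapezoidal AUC_0→11.5 (intramuscular injection):
  [0→3]: (0.00+16.36)/2 × 3 = 24.54
  [3→7]: (16.36+15.22)/2 × 4 = 63.16
  [7→10]: (15.22+12.22)/2 × 3 = 41.16
  [10→11.5]: (12.22+10.83)/2 × 1.5 = 17.2875
  Sum = 146.1475 mcg/mL·h
Tail: C_last/k_e = 10.83/0.085 = 127.412
AUC_0→∞ (intramuscular injection) = 146.1475 + 127.412 = 273.5595 mcg/mL·h
F = (AUC_ev/D_ev)/(AUC_iv/D_iv) = (273.5595/20)/(508/10) = 13.677975/50.8 = 0.2693

F = 0.27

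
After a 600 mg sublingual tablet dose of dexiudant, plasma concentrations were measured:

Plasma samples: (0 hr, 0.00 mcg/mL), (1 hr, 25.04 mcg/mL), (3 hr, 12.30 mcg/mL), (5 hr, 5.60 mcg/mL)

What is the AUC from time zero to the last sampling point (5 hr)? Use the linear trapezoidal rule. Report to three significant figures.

AUC = 67.8 mcg/mL·hr

Trapezoidal AUC_0→5:
  [0→1]: (0.00+25.04)/2 × 1 = 12.52
  [1→3]: (25.04+12.30)/2 × 2 = 37.34
  [3→5]: (12.30+5.60)/2 × 2 = 17.9
  Sum = 67.76 mcg/mL·hr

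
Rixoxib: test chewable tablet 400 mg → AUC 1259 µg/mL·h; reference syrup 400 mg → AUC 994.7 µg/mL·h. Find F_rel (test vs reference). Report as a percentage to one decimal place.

F_rel = 126.6%

F_rel = (AUC_test/D_test) / (AUC_ref/D_ref)
      = (1259/400) / (994.7/400)
      = 3.1475 / 2.48675 = 1.2657 = 126.57%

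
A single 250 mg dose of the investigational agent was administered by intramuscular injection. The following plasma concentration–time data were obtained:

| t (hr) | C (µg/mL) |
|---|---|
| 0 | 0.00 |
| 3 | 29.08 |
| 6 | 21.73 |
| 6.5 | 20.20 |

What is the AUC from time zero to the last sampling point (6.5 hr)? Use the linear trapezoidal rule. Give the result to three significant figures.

AUC = 130 µg/mL·hr

Trapezoidal AUC_0→6.5:
  [0→3]: (0.00+29.08)/2 × 3 = 43.62
  [3→6]: (29.08+21.73)/2 × 3 = 76.215
  [6→6.5]: (21.73+20.20)/2 × 0.5 = 10.4825
  Sum = 130.3175 µg/mL·hr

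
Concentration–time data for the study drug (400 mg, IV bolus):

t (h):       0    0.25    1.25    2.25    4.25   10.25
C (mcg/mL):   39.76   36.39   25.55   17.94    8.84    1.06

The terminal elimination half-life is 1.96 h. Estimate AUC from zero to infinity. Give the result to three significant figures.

Trapezoidal AUC_0→10.25:
  [0→0.25]: (39.76+36.39)/2 × 0.25 = 9.51875
  [0.25→1.25]: (36.39+25.55)/2 × 1 = 30.97
  [1.25→2.25]: (25.55+17.94)/2 × 1 = 21.745
  [2.25→4.25]: (17.94+8.84)/2 × 2 = 26.78
  [4.25→10.25]: (8.84+1.06)/2 × 6 = 29.7
  Sum = 118.71375 mcg/mL·h
k_e = ln2 / t½ = 0.693147 / 1.96 = 0.3536 h^-1
Extrapolated tail: C_last / k_e = 1.06 / 0.3536 = 2.998
AUC_0→∞ = 118.71375 + 2.998 = 121.71175 mcg/mL·h

AUC = 122 mcg/mL·h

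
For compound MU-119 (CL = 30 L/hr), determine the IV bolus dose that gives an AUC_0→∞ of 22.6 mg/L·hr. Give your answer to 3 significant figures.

Dose = 678 mg

Dose_iv = CL × AUC_0→∞
     = 30 × 22.6 = 678 mg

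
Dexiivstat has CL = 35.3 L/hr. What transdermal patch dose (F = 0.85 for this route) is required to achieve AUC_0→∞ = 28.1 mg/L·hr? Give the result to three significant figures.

Dose = 1170 mg

Dose = CL × AUC_0→∞ / F
     = 35.3 × 28.1 / 0.85 = 1166.98 mg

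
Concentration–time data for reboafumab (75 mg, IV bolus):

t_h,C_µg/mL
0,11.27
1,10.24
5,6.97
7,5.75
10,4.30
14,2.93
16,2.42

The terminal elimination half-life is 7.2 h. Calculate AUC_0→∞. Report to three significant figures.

AUC = 118 µg/mL·h

Trapezoidal AUC_0→16:
  [0→1]: (11.27+10.24)/2 × 1 = 10.755
  [1→5]: (10.24+6.97)/2 × 4 = 34.42
  [5→7]: (6.97+5.75)/2 × 2 = 12.72
  [7→10]: (5.75+4.30)/2 × 3 = 15.075
  [10→14]: (4.30+2.93)/2 × 4 = 14.46
  [14→16]: (2.93+2.42)/2 × 2 = 5.35
  Sum = 92.78 µg/mL·h
k_e = ln2 / t½ = 0.693147 / 7.2 = 0.0963 h^-1
Extrapolated tail: C_last / k_e = 2.42 / 0.0963 = 25.130
AUC_0→∞ = 92.78 + 25.130 = 117.91 µg/mL·h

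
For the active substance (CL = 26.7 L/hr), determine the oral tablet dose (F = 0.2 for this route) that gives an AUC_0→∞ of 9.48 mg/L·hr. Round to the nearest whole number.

Dose = CL × AUC_0→∞ / F
     = 26.7 × 9.48 / 0.2 = 1265.58 mg

Dose = 1266 mg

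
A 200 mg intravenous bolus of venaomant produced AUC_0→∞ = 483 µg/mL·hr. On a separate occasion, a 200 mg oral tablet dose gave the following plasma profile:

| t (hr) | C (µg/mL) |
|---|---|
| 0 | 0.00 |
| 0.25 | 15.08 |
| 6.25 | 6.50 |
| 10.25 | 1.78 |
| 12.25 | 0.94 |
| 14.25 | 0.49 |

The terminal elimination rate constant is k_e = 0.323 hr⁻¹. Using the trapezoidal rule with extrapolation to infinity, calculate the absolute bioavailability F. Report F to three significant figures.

F = 0.184

Trapezoidal AUC_0→14.25 (oral tablet):
  [0→0.25]: (0.00+15.08)/2 × 0.25 = 1.885
  [0.25→6.25]: (15.08+6.50)/2 × 6 = 64.74
  [6.25→10.25]: (6.50+1.78)/2 × 4 = 16.56
  [10.25→12.25]: (1.78+0.94)/2 × 2 = 2.72
  [12.25→14.25]: (0.94+0.49)/2 × 2 = 1.43
  Sum = 87.335 µg/mL·hr
Tail: C_last/k_e = 0.49/0.323 = 1.517
AUC_0→∞ (oral tablet) = 87.335 + 1.517 = 88.852 µg/mL·hr
F = (AUC_ev/D_ev)/(AUC_iv/D_iv) = (88.852/200)/(483/200) = 0.44426/2.415 = 0.1840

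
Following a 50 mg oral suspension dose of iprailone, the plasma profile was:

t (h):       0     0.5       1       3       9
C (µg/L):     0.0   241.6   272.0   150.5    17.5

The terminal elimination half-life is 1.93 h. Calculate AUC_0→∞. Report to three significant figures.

Trapezoidal AUC_0→9:
  [0→0.5]: (0.0+241.6)/2 × 0.5 = 60.4
  [0.5→1]: (241.6+272.0)/2 × 0.5 = 128.4
  [1→3]: (272.0+150.5)/2 × 2 = 422.5
  [3→9]: (150.5+17.5)/2 × 6 = 504.0
  Sum = 1115.3 µg/L·h
k_e = ln2 / t½ = 0.693147 / 1.93 = 0.3591 h^-1
Extrapolated tail: C_last / k_e = 17.5 / 0.3591 = 48.733
AUC_0→∞ = 1115.3 + 48.733 = 1164.033 µg/L·h

AUC = 1160 µg/L·h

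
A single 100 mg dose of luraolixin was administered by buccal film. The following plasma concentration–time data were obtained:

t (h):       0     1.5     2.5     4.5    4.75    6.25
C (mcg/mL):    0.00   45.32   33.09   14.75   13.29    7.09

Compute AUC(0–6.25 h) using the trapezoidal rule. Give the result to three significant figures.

Trapezoidal AUC_0→6.25:
  [0→1.5]: (0.00+45.32)/2 × 1.5 = 33.99
  [1.5→2.5]: (45.32+33.09)/2 × 1 = 39.205
  [2.5→4.5]: (33.09+14.75)/2 × 2 = 47.84
  [4.5→4.75]: (14.75+13.29)/2 × 0.25 = 3.505
  [4.75→6.25]: (13.29+7.09)/2 × 1.5 = 15.285
  Sum = 139.825 mcg/mL·h

AUC = 140 mcg/mL·h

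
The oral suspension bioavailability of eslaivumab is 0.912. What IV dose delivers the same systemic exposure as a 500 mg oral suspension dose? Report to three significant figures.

D_iv = 456 mg

Systemic exposure from an extravascular dose = F × D_ev, so the equivalent IV dose is F × D_ev.
D_iv = F × D_ev = 0.912 × 500 = 456 mg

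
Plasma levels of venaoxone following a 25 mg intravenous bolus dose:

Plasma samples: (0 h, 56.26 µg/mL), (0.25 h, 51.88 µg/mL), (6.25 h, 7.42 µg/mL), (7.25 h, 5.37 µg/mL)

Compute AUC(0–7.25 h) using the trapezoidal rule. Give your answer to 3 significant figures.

AUC = 198 µg/mL·h

Trapezoidal AUC_0→7.25:
  [0→0.25]: (56.26+51.88)/2 × 0.25 = 13.5175
  [0.25→6.25]: (51.88+7.42)/2 × 6 = 177.9
  [6.25→7.25]: (7.42+5.37)/2 × 1 = 6.395
  Sum = 197.8125 µg/mL·h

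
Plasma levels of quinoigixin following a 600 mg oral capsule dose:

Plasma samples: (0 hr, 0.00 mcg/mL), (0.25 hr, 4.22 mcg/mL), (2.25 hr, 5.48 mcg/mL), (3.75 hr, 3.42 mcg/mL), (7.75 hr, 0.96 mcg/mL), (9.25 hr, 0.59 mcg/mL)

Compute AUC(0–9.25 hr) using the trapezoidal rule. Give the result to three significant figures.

Trapezoidal AUC_0→9.25:
  [0→0.25]: (0.00+4.22)/2 × 0.25 = 0.5275
  [0.25→2.25]: (4.22+5.48)/2 × 2 = 9.7
  [2.25→3.75]: (5.48+3.42)/2 × 1.5 = 6.675
  [3.75→7.75]: (3.42+0.96)/2 × 4 = 8.76
  [7.75→9.25]: (0.96+0.59)/2 × 1.5 = 1.1625
  Sum = 26.825 mcg/mL·hr

AUC = 26.8 mcg/mL·hr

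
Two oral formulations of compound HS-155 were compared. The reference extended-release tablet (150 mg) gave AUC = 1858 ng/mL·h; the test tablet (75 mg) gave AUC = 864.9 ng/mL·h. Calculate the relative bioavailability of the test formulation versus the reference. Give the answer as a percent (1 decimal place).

F_rel = (AUC_test/D_test) / (AUC_ref/D_ref)
      = (864.9/75) / (1858/150)
      = 11.532 / 12.3867 = 0.9310 = 93.10%

F_rel = 93.1%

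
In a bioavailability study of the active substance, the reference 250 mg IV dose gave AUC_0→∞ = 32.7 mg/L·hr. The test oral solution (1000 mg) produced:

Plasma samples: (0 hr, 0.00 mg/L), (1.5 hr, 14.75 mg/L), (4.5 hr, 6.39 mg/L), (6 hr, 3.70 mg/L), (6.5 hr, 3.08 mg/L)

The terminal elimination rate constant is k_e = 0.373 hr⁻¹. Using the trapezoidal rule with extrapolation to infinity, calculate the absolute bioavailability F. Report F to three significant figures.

F = 0.461

Trapezoidal AUC_0→6.5 (oral solution):
  [0→1.5]: (0.00+14.75)/2 × 1.5 = 11.0625
  [1.5→4.5]: (14.75+6.39)/2 × 3 = 31.71
  [4.5→6]: (6.39+3.70)/2 × 1.5 = 7.5675
  [6→6.5]: (3.70+3.08)/2 × 0.5 = 1.695
  Sum = 52.035 mg/L·hr
Tail: C_last/k_e = 3.08/0.373 = 8.257
AUC_0→∞ (oral solution) = 52.035 + 8.257 = 60.292 mg/L·hr
F = (AUC_ev/D_ev)/(AUC_iv/D_iv) = (60.292/1000)/(32.7/250) = 0.060292/0.1308 = 0.4609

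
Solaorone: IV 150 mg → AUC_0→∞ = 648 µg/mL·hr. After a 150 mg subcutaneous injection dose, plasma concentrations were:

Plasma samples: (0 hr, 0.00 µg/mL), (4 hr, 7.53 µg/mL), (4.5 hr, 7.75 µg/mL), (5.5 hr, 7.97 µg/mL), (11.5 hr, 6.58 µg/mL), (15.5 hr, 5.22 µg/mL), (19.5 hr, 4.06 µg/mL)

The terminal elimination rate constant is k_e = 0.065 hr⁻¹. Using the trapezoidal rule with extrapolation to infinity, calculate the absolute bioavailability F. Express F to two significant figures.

F = 0.27

Trapezoidal AUC_0→19.5 (subcutaneous injection):
  [0→4]: (0.00+7.53)/2 × 4 = 15.06
  [4→4.5]: (7.53+7.75)/2 × 0.5 = 3.82
  [4.5→5.5]: (7.75+7.97)/2 × 1 = 7.86
  [5.5→11.5]: (7.97+6.58)/2 × 6 = 43.65
  [11.5→15.5]: (6.58+5.22)/2 × 4 = 23.6
  [15.5→19.5]: (5.22+4.06)/2 × 4 = 18.56
  Sum = 112.55 µg/mL·hr
Tail: C_last/k_e = 4.06/0.065 = 62.462
AUC_0→∞ (subcutaneous injection) = 112.55 + 62.462 = 175.012 µg/mL·hr
F = (AUC_ev/D_ev)/(AUC_iv/D_iv) = (175.012/150)/(648/150) = 1.16675/4.32 = 0.2701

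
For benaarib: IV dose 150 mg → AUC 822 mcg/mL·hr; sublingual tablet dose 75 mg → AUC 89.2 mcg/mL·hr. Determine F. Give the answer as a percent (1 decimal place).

F = 21.7%

F = (AUC_ev / D_ev) / (AUC_iv / D_iv)
  = (89.2/75) / (822/150)
  = 1.18933 / 5.48 = 0.2170
  = 21.70%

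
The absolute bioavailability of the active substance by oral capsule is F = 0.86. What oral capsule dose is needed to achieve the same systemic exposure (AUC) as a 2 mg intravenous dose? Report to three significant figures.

For equal systemic exposure: F × D_ev = D_iv
D_ev = D_iv / F = 2 / 0.86 = 2.32558 mg

D_oral = 2.33 mg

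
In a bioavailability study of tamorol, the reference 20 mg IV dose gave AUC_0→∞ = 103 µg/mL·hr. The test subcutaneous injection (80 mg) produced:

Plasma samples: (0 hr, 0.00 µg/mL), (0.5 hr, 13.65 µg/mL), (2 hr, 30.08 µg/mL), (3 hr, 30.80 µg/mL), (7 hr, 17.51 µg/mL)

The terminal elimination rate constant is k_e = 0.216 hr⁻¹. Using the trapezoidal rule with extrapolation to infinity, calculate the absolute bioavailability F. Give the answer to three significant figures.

F = 0.593

Trapezoidal AUC_0→7 (subcutaneous injection):
  [0→0.5]: (0.00+13.65)/2 × 0.5 = 3.4125
  [0.5→2]: (13.65+30.08)/2 × 1.5 = 32.7975
  [2→3]: (30.08+30.80)/2 × 1 = 30.44
  [3→7]: (30.80+17.51)/2 × 4 = 96.62
  Sum = 163.27 µg/mL·hr
Tail: C_last/k_e = 17.51/0.216 = 81.065
AUC_0→∞ (subcutaneous injection) = 163.27 + 81.065 = 244.335 µg/mL·hr
F = (AUC_ev/D_ev)/(AUC_iv/D_iv) = (244.335/80)/(103/20) = 3.0541875/5.15 = 0.5930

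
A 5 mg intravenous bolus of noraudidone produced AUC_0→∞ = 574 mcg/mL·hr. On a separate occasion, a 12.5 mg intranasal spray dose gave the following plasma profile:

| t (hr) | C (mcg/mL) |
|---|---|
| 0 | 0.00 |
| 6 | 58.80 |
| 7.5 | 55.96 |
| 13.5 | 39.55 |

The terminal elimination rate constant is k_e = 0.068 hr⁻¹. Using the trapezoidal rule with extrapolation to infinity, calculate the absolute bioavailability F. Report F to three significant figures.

F = 0.788

Trapezoidal AUC_0→13.5 (intranasal spray):
  [0→6]: (0.00+58.80)/2 × 6 = 176.4
  [6→7.5]: (58.80+55.96)/2 × 1.5 = 86.07
  [7.5→13.5]: (55.96+39.55)/2 × 6 = 286.53
  Sum = 549.0 mcg/mL·hr
Tail: C_last/k_e = 39.55/0.068 = 581.618
AUC_0→∞ (intranasal spray) = 549.0 + 581.618 = 1130.618 mcg/mL·hr
F = (AUC_ev/D_ev)/(AUC_iv/D_iv) = (1130.618/12.5)/(574/5) = 90.44944/114.8 = 0.7879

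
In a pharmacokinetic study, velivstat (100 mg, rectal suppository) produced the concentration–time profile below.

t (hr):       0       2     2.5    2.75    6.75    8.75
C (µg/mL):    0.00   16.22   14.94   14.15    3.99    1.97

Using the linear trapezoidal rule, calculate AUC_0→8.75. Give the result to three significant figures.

Trapezoidal AUC_0→8.75:
  [0→2]: (0.00+16.22)/2 × 2 = 16.22
  [2→2.5]: (16.22+14.94)/2 × 0.5 = 7.79
  [2.5→2.75]: (14.94+14.15)/2 × 0.25 = 3.63625
  [2.75→6.75]: (14.15+3.99)/2 × 4 = 36.28
  [6.75→8.75]: (3.99+1.97)/2 × 2 = 5.96
  Sum = 69.88625 µg/mL·hr

AUC = 69.9 µg/mL·hr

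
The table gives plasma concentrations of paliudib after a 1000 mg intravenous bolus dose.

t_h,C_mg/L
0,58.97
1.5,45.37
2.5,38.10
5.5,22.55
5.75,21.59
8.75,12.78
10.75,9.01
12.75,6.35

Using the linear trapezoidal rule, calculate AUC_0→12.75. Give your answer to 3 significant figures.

AUC = 305 mg/L·h

Trapezoidal AUC_0→12.75:
  [0→1.5]: (58.97+45.37)/2 × 1.5 = 78.255
  [1.5→2.5]: (45.37+38.10)/2 × 1 = 41.735
  [2.5→5.5]: (38.10+22.55)/2 × 3 = 90.975
  [5.5→5.75]: (22.55+21.59)/2 × 0.25 = 5.5175
  [5.75→8.75]: (21.59+12.78)/2 × 3 = 51.555
  [8.75→10.75]: (12.78+9.01)/2 × 2 = 21.79
  [10.75→12.75]: (9.01+6.35)/2 × 2 = 15.36
  Sum = 305.1875 mg/L·h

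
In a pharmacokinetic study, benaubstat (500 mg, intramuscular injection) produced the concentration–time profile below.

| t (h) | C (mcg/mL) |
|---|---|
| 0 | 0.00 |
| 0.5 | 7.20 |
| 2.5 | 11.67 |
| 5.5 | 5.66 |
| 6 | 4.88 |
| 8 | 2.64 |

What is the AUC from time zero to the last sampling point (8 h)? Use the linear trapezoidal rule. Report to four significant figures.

Trapezoidal AUC_0→8:
  [0→0.5]: (0.00+7.20)/2 × 0.5 = 1.8
  [0.5→2.5]: (7.20+11.67)/2 × 2 = 18.87
  [2.5→5.5]: (11.67+5.66)/2 × 3 = 25.995
  [5.5→6]: (5.66+4.88)/2 × 0.5 = 2.635
  [6→8]: (4.88+2.64)/2 × 2 = 7.52
  Sum = 56.82 mcg/mL·h

AUC = 56.82 mcg/mL·h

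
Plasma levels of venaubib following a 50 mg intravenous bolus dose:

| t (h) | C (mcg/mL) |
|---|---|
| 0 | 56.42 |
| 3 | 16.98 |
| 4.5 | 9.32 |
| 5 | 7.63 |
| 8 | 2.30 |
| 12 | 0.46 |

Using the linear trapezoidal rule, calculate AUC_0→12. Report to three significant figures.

Trapezoidal AUC_0→12:
  [0→3]: (56.42+16.98)/2 × 3 = 110.1
  [3→4.5]: (16.98+9.32)/2 × 1.5 = 19.725
  [4.5→5]: (9.32+7.63)/2 × 0.5 = 4.2375
  [5→8]: (7.63+2.30)/2 × 3 = 14.895
  [8→12]: (2.30+0.46)/2 × 4 = 5.52
  Sum = 154.4775 mcg/mL·h

AUC = 154 mcg/mL·h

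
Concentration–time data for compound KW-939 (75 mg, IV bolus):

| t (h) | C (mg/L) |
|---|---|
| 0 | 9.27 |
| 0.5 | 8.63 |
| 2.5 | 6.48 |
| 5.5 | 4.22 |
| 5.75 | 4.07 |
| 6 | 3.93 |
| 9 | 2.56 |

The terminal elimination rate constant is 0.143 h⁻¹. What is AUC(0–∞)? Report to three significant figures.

Trapezoidal AUC_0→9:
  [0→0.5]: (9.27+8.63)/2 × 0.5 = 4.475
  [0.5→2.5]: (8.63+6.48)/2 × 2 = 15.11
  [2.5→5.5]: (6.48+4.22)/2 × 3 = 16.05
  [5.5→5.75]: (4.22+4.07)/2 × 0.25 = 1.03625
  [5.75→6]: (4.07+3.93)/2 × 0.25 = 1.0
  [6→9]: (3.93+2.56)/2 × 3 = 9.735
  Sum = 47.40625 mg/L·h
Extrapolated tail: C_last / k_e = 2.56 / 0.143 = 17.902
AUC_0→∞ = 47.40625 + 17.902 = 65.30825 mg/L·h

AUC = 65.3 mg/L·h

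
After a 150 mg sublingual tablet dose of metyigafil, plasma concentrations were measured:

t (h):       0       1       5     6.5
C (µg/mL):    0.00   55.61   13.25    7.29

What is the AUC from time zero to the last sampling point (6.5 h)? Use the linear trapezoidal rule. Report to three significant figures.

Trapezoidal AUC_0→6.5:
  [0→1]: (0.00+55.61)/2 × 1 = 27.805
  [1→5]: (55.61+13.25)/2 × 4 = 137.72
  [5→6.5]: (13.25+7.29)/2 × 1.5 = 15.405
  Sum = 180.93 µg/mL·h

AUC = 181 µg/mL·h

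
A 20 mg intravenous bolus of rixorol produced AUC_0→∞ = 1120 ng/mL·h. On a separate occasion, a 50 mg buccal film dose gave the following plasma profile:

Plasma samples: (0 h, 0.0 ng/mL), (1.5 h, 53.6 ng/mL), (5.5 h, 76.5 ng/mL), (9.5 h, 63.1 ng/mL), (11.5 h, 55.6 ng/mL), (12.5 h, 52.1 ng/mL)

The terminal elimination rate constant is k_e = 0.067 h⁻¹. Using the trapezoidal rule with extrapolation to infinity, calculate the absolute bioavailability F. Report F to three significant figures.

Trapezoidal AUC_0→12.5 (buccal film):
  [0→1.5]: (0.0+53.6)/2 × 1.5 = 40.2
  [1.5→5.5]: (53.6+76.5)/2 × 4 = 260.2
  [5.5→9.5]: (76.5+63.1)/2 × 4 = 279.2
  [9.5→11.5]: (63.1+55.6)/2 × 2 = 118.7
  [11.5→12.5]: (55.6+52.1)/2 × 1 = 53.85
  Sum = 752.15 ng/mL·h
Tail: C_last/k_e = 52.1/0.067 = 777.612
AUC_0→∞ (buccal film) = 752.15 + 777.612 = 1529.762 ng/mL·h
F = (AUC_ev/D_ev)/(AUC_iv/D_iv) = (1529.762/50)/(1120/20) = 30.59524/56 = 0.5463

F = 0.546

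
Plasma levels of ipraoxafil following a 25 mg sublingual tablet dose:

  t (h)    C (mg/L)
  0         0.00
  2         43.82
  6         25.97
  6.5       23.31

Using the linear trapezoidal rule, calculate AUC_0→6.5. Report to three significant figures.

AUC = 196 mg/L·h

Trapezoidal AUC_0→6.5:
  [0→2]: (0.00+43.82)/2 × 2 = 43.82
  [2→6]: (43.82+25.97)/2 × 4 = 139.58
  [6→6.5]: (25.97+23.31)/2 × 0.5 = 12.32
  Sum = 195.72 mg/L·h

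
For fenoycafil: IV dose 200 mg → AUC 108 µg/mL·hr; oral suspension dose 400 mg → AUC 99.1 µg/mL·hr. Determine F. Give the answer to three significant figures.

F = 0.459

F = (AUC_ev / D_ev) / (AUC_iv / D_iv)
  = (99.1/400) / (108/200)
  = 0.24775 / 0.54 = 0.4588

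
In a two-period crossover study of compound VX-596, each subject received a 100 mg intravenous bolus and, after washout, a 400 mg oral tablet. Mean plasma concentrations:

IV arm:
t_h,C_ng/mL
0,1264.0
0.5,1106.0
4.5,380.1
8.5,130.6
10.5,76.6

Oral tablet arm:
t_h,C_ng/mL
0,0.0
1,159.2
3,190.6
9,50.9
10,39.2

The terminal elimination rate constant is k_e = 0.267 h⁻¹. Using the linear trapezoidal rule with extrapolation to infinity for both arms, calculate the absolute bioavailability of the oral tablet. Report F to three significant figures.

F = 0.0662

Trapezoidal AUC_0→10.5 (IV):
  [0→0.5]: (1264.0+1106.0)/2 × 0.5 = 592.5
  [0.5→4.5]: (1106.0+380.1)/2 × 4 = 2972.2
  [4.5→8.5]: (380.1+130.6)/2 × 4 = 1021.4
  [8.5→10.5]: (130.6+76.6)/2 × 2 = 207.2
  Sum = 4793.3 ng/mL·h
IV tail: 76.6/0.267 = 286.891; AUC_iv,0→∞ = 4793.3 + 286.891 = 5080.191 ng/mL·h
Trapezoidal AUC_0→10 (oral tablet):
  [0→1]: (0.0+159.2)/2 × 1 = 79.6
  [1→3]: (159.2+190.6)/2 × 2 = 349.8
  [3→9]: (190.6+50.9)/2 × 6 = 724.5
  [9→10]: (50.9+39.2)/2 × 1 = 45.05
  Sum = 1198.95 ng/mL·h
oral tablet tail: 39.2/0.267 = 146.816; AUC_ev,0→∞ = 1198.95 + 146.816 = 1345.766 ng/mL·h
F = (AUC_ev/D_ev)/(AUC_iv/D_iv) = (1345.766/400)/(5080.191/100) = 3.364415/50.80191 = 0.0662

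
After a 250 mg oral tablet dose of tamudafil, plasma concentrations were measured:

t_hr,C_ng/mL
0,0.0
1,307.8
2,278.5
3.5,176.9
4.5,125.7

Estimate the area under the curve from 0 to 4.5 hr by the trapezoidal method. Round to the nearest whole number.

AUC = 940 ng/mL·hr

Trapezoidal AUC_0→4.5:
  [0→1]: (0.0+307.8)/2 × 1 = 153.9
  [1→2]: (307.8+278.5)/2 × 1 = 293.15
  [2→3.5]: (278.5+176.9)/2 × 1.5 = 341.55
  [3.5→4.5]: (176.9+125.7)/2 × 1 = 151.3
  Sum = 939.9 ng/mL·hr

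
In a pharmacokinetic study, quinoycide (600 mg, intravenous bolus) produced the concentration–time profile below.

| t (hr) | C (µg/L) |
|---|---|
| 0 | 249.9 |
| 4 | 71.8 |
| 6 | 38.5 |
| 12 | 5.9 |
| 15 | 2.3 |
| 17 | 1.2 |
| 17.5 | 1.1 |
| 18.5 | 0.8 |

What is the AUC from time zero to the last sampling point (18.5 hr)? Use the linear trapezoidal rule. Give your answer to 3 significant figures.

AUC = 904 µg/L·hr

Trapezoidal AUC_0→18.5:
  [0→4]: (249.9+71.8)/2 × 4 = 643.4
  [4→6]: (71.8+38.5)/2 × 2 = 110.3
  [6→12]: (38.5+5.9)/2 × 6 = 133.2
  [12→15]: (5.9+2.3)/2 × 3 = 12.3
  [15→17]: (2.3+1.2)/2 × 2 = 3.5
  [17→17.5]: (1.2+1.1)/2 × 0.5 = 0.575
  [17.5→18.5]: (1.1+0.8)/2 × 1 = 0.95
  Sum = 904.225 µg/L·hr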